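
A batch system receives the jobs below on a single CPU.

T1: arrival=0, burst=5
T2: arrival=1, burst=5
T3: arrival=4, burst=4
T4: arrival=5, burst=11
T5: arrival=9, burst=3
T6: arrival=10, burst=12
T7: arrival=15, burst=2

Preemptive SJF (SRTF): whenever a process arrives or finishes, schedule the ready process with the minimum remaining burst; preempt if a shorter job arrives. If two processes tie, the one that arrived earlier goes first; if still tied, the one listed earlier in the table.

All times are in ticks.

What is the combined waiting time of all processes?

48

Gantt: | T1 0-5 | T3 5-9 | T5 9-12 | T2 12-17 | T7 17-19 | T4 19-30 | T6 30-42 |
Completion: T1=5  T2=17  T3=9  T4=30  T5=12  T6=42  T7=19
Turnaround (C−A): T1=5  T2=16  T3=5  T4=25  T5=3  T6=32  T7=4
Waiting = turnaround − burst: T1=0, T2=11, T3=1, T4=14, T5=0, T6=20, T7=2
Total waiting = 0 + 11 + 1 + 14 + 0 + 20 + 2 = 48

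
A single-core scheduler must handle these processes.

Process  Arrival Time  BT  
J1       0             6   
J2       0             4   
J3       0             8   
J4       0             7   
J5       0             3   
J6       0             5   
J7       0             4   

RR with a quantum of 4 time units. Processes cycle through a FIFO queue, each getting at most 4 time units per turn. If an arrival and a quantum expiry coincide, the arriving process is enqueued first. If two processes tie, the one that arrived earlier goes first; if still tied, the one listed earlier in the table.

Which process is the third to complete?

J7

Schedule: | J1 0-4 | J2 4-8 | J3 8-12 | J4 12-16 | J5 16-19 | J6 19-23 | J7 23-27 | J1 27-29 | J3 29-33 | J4 33-36 | J6 36-37 |
Completion: J1=29  J2=8  J3=33  J4=36  J5=19  J6=37  J7=27
Finish order: J2 → J5 → J7 → J1 → J3 → J4 → J6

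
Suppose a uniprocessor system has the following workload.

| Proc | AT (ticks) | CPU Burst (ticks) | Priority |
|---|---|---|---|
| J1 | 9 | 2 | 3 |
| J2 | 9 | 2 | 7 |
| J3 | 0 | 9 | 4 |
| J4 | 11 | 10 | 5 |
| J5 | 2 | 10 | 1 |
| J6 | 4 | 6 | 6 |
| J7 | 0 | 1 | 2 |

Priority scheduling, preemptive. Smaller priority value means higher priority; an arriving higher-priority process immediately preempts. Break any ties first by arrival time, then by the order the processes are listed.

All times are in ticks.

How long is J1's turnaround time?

Gantt: | J7 0-1 | J3 1-2 | J5 2-12 | J1 12-14 | J3 14-22 | J4 22-32 | J6 32-38 | J2 38-40 |
Completion: J1=14  J2=40  J3=22  J4=32  J5=12  J6=38  J7=1
Turnaround (C−A): J1=5  J2=31  J3=22  J4=21  J5=10  J6=34  J7=1
Turnaround(J1) = completion − arrival = 14 − 9 = 5

5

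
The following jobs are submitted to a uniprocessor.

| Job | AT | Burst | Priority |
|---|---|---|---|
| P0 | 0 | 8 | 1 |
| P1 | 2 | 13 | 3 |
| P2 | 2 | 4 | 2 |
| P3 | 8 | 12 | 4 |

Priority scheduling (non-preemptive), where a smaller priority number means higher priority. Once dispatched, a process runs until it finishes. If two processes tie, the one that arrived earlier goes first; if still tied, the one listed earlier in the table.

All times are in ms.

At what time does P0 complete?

8

Schedule: | P0 0-8 | P2 8-12 | P1 12-25 | P3 25-37 |
Completion: P0=8  P1=25  P2=12  P3=37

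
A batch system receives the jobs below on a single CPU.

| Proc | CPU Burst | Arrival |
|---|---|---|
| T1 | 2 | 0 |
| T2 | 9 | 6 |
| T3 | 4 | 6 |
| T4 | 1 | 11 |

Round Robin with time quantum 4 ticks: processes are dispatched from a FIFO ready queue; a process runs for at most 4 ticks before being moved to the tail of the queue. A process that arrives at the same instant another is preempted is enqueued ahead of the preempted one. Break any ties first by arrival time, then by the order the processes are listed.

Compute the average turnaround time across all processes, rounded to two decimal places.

Gantt: | T1 0-2 | idle 2-6 | T2 6-10 | T3 10-14 | T2 14-18 | T4 18-19 | T2 19-20 |
Completion: T1=2  T2=20  T3=14  T4=19
Turnaround times: T1=2, T2=14, T3=8, T4=8
Average turnaround = (2+14+8+8) / 4 = 32/4 = 8.00

8.00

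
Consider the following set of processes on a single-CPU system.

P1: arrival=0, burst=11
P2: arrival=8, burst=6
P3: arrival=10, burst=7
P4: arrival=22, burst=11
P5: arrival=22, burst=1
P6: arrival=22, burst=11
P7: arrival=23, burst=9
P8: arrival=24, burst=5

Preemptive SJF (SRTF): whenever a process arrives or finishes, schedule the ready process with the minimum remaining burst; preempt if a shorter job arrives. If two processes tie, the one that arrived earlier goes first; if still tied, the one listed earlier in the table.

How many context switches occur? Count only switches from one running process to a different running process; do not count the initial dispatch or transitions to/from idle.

Timeline: | P1 0-11 | P2 11-17 | P3 17-22 | P5 22-23 | P3 23-25 | P8 25-30 | P7 30-39 | P4 39-50 | P6 50-61 |
Completion: P1=11  P2=17  P3=25  P4=50  P5=23  P6=61  P7=39  P8=30
Turnaround (C−A): P1=11  P2=9  P3=15  P4=28  P5=1  P6=39  P7=16  P8=6

8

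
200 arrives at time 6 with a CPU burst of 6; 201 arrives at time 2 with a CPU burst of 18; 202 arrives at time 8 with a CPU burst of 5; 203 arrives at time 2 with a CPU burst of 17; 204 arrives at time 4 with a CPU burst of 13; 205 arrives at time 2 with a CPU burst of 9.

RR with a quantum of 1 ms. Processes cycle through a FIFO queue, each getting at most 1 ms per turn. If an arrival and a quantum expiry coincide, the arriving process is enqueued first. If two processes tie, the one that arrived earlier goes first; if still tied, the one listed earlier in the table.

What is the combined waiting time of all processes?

234

Timeline: | idle 0-2 | 201 2-3 | 203 3-4 | 205 4-5 | 201 5-6 | 204 6-7 | 203 7-8 | 205 8-9 | 200 9-10 | 201 10-11 | 204 11-12 | 202 12-13 | 203 13-14 | 205 14-15 | 200 15-16 | 201 16-17 | 204 17-18 | 202 18-19 | 203 19-20 | 205 20-21 | 200 21-22 | 201 22-23 | 204 23-24 | 202 24-25 | 203 25-26 | 205 26-27 | 200 27-28 | 201 28-29 | 204 29-30 | 202 30-31 | 203 31-32 | 205 32-33 | 200 33-34 | 201 34-35 | 204 35-36 | 202 36-37 | 203 37-38 | 205 38-39 | 200 39-40 | 201 40-41 | 204 41-42 | 203 42-43 | 205 43-44 | 201 44-45 | 204 45-46 | 203 46-47 | 205 47-48 | 201 48-49 | 204 49-50 | 203 50-51 | 201 51-52 | 204 52-53 | 203 53-54 | 201 54-55 | 204 55-56 | 203 56-57 | 201 57-58 | 204 58-59 | 203 59-60 | 201 60-61 | 204 61-62 | 203 62-63 | 201 63-64 | 203 64-65 | 201 65-66 | 203 66-67 | 201 67-68 | 203 68-69 | 201 69-70 |
Completion: 200=40  201=70  202=37  203=69  204=62  205=48
Waiting = turnaround − burst: 200=28, 201=50, 202=24, 203=50, 204=45, 205=37
Total waiting = 28 + 50 + 24 + 50 + 45 + 37 = 234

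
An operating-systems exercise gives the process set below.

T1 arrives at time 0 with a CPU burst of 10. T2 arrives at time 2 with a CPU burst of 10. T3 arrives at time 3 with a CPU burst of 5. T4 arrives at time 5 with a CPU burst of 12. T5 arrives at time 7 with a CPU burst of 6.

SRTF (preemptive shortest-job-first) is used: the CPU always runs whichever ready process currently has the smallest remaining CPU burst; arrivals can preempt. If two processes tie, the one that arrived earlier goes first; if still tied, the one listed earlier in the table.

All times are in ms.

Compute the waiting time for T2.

19

Gantt: | T1 0-3 | T3 3-8 | T5 8-14 | T1 14-21 | T2 21-31 | T4 31-43 |
Completion: T1=21  T2=31  T3=8  T4=43  T5=14
Turnaround (C−A): T1=21  T2=29  T3=5  T4=38  T5=7
Waiting(T2) = turnaround − burst = 29 − 10 = 19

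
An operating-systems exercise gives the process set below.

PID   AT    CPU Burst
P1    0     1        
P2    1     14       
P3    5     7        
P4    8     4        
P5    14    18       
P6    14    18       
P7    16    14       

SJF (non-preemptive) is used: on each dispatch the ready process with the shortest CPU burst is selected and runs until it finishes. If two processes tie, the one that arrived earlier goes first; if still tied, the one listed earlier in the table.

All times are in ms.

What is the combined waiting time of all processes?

Schedule: | P1 0-1 | P2 1-15 | P4 15-19 | P3 19-26 | P7 26-40 | P5 40-58 | P6 58-76 |
Completion: P1=1  P2=15  P3=26  P4=19  P5=58  P6=76  P7=40
Turnaround (C−A): P1=1  P2=14  P3=21  P4=11  P5=44  P6=62  P7=24
Waiting = turnaround − burst: P1=0, P2=0, P3=14, P4=7, P5=26, P6=44, P7=10
Total waiting = 0 + 0 + 14 + 7 + 26 + 44 + 10 = 101

101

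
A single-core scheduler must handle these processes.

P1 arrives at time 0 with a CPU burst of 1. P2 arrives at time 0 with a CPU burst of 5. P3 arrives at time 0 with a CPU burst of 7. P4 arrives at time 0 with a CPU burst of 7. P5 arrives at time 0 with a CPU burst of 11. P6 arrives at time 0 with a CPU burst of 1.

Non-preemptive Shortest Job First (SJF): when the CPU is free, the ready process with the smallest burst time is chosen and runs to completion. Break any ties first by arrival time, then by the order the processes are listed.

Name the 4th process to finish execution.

Gantt: | P1 0-1 | P6 1-2 | P2 2-7 | P3 7-14 | P4 14-21 | P5 21-32 |
Completion: P1=1  P2=7  P3=14  P4=21  P5=32  P6=2
Turnaround (C−A): P1=1  P2=7  P3=14  P4=21  P5=32  P6=2
Finish order: P1 → P6 → P2 → P3 → P4 → P5

P3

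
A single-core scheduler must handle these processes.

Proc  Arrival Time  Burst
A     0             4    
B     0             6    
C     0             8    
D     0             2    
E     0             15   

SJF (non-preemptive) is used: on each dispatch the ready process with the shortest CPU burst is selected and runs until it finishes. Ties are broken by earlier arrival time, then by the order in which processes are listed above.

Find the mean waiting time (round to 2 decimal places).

Schedule: | D 0-2 | A 2-6 | B 6-12 | C 12-20 | E 20-35 |
Completion: A=6  B=12  C=20  D=2  E=35
Turnaround (C−A): A=6  B=12  C=20  D=2  E=35
Waiting times: A=2, B=6, C=12, D=0, E=20
Average waiting = (2+6+12+0+20) / 5 = 40/5 = 8.00

8.00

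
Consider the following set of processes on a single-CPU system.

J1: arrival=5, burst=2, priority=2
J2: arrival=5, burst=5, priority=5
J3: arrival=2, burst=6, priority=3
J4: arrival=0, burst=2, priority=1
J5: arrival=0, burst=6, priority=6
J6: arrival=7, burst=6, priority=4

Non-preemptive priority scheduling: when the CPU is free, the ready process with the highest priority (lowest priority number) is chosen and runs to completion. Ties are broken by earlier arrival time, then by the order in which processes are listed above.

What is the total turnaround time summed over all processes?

Timeline: | J4 0-2 | J3 2-8 | J1 8-10 | J6 10-16 | J2 16-21 | J5 21-27 |
Completion: J1=10  J2=21  J3=8  J4=2  J5=27  J6=16
Turnaround (C−A): J1=5  J2=16  J3=6  J4=2  J5=27  J6=9
Turnaround = completion − arrival: J1=5, J2=16, J3=6, J4=2, J5=27, J6=9
Total turnaround = 5 + 16 + 6 + 2 + 27 + 9 = 65

65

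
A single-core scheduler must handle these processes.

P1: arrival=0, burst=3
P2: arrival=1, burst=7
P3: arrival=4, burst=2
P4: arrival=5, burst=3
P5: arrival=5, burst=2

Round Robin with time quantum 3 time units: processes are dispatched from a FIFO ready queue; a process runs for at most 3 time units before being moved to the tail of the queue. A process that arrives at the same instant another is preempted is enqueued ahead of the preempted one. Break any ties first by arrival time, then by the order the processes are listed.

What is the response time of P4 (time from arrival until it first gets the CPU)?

Gantt: | P1 0-3 | P2 3-6 | P3 6-8 | P4 8-11 | P5 11-13 | P2 13-17 |
Completion: P1=3  P2=17  P3=8  P4=11  P5=13
Turnaround (C−A): P1=3  P2=16  P3=4  P4=6  P5=8
Response(P4) = first start − arrival = 8 − 5 = 3

3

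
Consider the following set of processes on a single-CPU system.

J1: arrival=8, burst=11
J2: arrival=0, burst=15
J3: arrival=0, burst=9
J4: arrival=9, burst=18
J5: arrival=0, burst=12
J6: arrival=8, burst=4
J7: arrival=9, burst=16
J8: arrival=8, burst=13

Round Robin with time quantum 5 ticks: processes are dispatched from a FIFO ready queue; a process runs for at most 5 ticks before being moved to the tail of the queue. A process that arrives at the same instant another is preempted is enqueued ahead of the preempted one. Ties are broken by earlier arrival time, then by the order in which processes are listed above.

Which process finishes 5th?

J1

Gantt: | J2 0-5 | J3 5-10 | J5 10-15 | J2 15-20 | J1 20-25 | J6 25-29 | J8 29-34 | J4 34-39 | J7 39-44 | J3 44-48 | J5 48-53 | J2 53-58 | J1 58-63 | J8 63-68 | J4 68-73 | J7 73-78 | J5 78-80 | J1 80-81 | J8 81-84 | J4 84-89 | J7 89-94 | J4 94-97 | J7 97-98 |
Completion: J1=81  J2=58  J3=48  J4=97  J5=80  J6=29  J7=98  J8=84
Turnaround (C−A): J1=73  J2=58  J3=48  J4=88  J5=80  J6=21  J7=89  J8=76
Finish order: J6 → J3 → J2 → J5 → J1 → J8 → J4 → J7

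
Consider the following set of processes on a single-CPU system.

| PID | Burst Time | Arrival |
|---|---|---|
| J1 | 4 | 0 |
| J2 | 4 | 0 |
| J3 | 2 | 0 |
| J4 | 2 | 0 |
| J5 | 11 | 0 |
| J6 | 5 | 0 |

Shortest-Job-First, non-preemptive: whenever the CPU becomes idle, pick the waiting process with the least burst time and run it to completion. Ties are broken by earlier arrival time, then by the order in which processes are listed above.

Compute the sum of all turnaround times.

Gantt: | J3 0-2 | J4 2-4 | J1 4-8 | J2 8-12 | J6 12-17 | J5 17-28 |
Completion: J1=8  J2=12  J3=2  J4=4  J5=28  J6=17
Turnaround = completion − arrival: J1=8, J2=12, J3=2, J4=4, J5=28, J6=17
Total turnaround = 8 + 12 + 2 + 4 + 28 + 17 = 71

71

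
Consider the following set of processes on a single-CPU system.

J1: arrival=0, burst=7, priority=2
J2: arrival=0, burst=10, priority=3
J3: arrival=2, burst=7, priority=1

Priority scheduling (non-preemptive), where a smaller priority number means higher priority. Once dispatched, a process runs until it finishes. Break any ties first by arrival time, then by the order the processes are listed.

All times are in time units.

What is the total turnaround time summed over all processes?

Gantt: | J1 0-7 | J3 7-14 | J2 14-24 |
Completion: J1=7  J2=24  J3=14
Turnaround (C−A): J1=7  J2=24  J3=12
Turnaround = completion − arrival: J1=7, J2=24, J3=12
Total turnaround = 7 + 24 + 12 = 43

43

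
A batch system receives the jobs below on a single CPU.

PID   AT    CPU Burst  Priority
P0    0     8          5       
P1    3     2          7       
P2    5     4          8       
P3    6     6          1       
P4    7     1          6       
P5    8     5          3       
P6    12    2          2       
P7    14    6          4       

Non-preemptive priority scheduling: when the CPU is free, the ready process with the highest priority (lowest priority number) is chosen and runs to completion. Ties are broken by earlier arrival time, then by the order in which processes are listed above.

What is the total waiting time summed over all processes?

89

Gantt: | P0 0-8 | P3 8-14 | P6 14-16 | P5 16-21 | P7 21-27 | P4 27-28 | P1 28-30 | P2 30-34 |
Completion: P0=8  P1=30  P2=34  P3=14  P4=28  P5=21  P6=16  P7=27
Waiting = turnaround − burst: P0=0, P1=25, P2=25, P3=2, P4=20, P5=8, P6=2, P7=7
Total waiting = 0 + 25 + 25 + 2 + 20 + 8 + 2 + 7 = 89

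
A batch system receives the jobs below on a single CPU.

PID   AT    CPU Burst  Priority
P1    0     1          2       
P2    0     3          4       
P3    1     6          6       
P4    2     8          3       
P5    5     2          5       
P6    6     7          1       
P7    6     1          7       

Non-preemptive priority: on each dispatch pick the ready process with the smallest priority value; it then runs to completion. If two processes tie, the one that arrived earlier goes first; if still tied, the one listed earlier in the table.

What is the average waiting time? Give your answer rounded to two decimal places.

9.14

Schedule: | P1 0-1 | P2 1-4 | P4 4-12 | P6 12-19 | P5 19-21 | P3 21-27 | P7 27-28 |
Completion: P1=1  P2=4  P3=27  P4=12  P5=21  P6=19  P7=28
Turnaround (C−A): P1=1  P2=4  P3=26  P4=10  P5=16  P6=13  P7=22
Waiting times: P1=0, P2=1, P3=20, P4=2, P5=14, P6=6, P7=21
Average waiting = (0+1+20+2+14+6+21) / 7 = 64/7 = 9.14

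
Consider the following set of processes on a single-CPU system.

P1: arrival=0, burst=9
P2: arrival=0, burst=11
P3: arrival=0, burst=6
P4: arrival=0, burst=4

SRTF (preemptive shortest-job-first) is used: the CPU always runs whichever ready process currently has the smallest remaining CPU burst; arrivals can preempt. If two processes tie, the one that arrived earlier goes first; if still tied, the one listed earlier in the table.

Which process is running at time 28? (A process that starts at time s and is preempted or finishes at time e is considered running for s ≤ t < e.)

P2

Gantt: | P4 0-4 | P3 4-10 | P1 10-19 | P2 19-30 |
Completion: P1=19  P2=30  P3=10  P4=4
Turnaround (C−A): P1=19  P2=30  P3=10  P4=4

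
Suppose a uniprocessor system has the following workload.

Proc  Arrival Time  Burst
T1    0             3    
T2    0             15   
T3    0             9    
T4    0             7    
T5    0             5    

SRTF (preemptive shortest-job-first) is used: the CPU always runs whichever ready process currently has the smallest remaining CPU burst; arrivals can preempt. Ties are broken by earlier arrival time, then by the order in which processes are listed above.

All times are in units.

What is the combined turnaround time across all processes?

89

Schedule: | T1 0-3 | T5 3-8 | T4 8-15 | T3 15-24 | T2 24-39 |
Completion: T1=3  T2=39  T3=24  T4=15  T5=8
Turnaround (C−A): T1=3  T2=39  T3=24  T4=15  T5=8
Turnaround = completion − arrival: T1=3, T2=39, T3=24, T4=15, T5=8
Total turnaround = 3 + 39 + 24 + 15 + 8 = 89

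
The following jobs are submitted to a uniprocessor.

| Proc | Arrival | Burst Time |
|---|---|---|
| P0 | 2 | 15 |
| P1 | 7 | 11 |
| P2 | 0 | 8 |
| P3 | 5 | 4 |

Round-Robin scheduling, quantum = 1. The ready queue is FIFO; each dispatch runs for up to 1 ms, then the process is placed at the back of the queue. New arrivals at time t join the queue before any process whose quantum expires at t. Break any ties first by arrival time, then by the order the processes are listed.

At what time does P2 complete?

Timeline: | P2 0-2 | P0 2-3 | P2 3-4 | P0 4-5 | P2 5-6 | P3 6-7 | P0 7-8 | P2 8-9 | P1 9-10 | P3 10-11 | P0 11-12 | P2 12-13 | P1 13-14 | P3 14-15 | P0 15-16 | P2 16-17 | P1 17-18 | P3 18-19 | P0 19-20 | P2 20-21 | P1 21-22 | P0 22-23 | P1 23-24 | P0 24-25 | P1 25-26 | P0 26-27 | P1 27-28 | P0 28-29 | P1 29-30 | P0 30-31 | P1 31-32 | P0 32-33 | P1 33-34 | P0 34-35 | P1 35-36 | P0 36-38 |
Completion: P0=38  P1=36  P2=21  P3=19

21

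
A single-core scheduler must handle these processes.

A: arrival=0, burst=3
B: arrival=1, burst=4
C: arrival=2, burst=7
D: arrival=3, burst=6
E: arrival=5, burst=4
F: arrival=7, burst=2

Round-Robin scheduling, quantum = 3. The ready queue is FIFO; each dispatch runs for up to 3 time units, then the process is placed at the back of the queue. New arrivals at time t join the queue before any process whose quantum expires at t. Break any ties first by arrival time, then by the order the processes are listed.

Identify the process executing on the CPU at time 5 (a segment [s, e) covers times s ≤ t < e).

B

Schedule: | A 0-3 | B 3-6 | C 6-9 | D 9-12 | E 12-15 | B 15-16 | F 16-18 | C 18-21 | D 21-24 | E 24-25 | C 25-26 |
Completion: A=3  B=16  C=26  D=24  E=25  F=18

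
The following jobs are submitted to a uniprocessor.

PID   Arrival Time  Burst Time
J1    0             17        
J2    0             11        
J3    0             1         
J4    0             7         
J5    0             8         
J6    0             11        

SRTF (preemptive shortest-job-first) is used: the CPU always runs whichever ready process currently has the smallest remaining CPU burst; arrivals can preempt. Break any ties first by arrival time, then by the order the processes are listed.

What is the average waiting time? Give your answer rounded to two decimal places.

Gantt: | J3 0-1 | J4 1-8 | J5 8-16 | J2 16-27 | J6 27-38 | J1 38-55 |
Completion: J1=55  J2=27  J3=1  J4=8  J5=16  J6=38
Waiting times: J1=38, J2=16, J3=0, J4=1, J5=8, J6=27
Average waiting = (38+16+0+1+8+27) / 6 = 90/6 = 15.00

15.00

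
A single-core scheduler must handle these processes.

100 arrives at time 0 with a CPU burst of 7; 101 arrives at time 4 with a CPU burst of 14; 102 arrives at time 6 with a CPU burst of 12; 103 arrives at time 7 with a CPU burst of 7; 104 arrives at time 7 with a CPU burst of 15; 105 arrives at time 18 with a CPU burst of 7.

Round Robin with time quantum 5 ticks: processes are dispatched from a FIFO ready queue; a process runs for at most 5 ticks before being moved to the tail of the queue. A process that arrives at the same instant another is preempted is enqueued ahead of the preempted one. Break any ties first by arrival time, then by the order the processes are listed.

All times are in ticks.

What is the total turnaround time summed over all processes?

Timeline: | 100 0-5 | 101 5-10 | 100 10-12 | 102 12-17 | 103 17-22 | 104 22-27 | 101 27-32 | 102 32-37 | 105 37-42 | 103 42-44 | 104 44-49 | 101 49-53 | 102 53-55 | 105 55-57 | 104 57-62 |
Completion: 100=12  101=53  102=55  103=44  104=62  105=57
Turnaround = completion − arrival: 100=12, 101=49, 102=49, 103=37, 104=55, 105=39
Total turnaround = 12 + 49 + 49 + 37 + 55 + 39 = 241

241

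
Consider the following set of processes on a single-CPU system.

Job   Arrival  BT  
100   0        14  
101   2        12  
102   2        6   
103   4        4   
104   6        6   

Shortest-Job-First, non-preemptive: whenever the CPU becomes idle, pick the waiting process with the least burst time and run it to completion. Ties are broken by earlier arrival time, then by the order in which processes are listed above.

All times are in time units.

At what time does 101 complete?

Gantt: | 100 0-14 | 103 14-18 | 102 18-24 | 104 24-30 | 101 30-42 |
Completion: 100=14  101=42  102=24  103=18  104=30
Turnaround (C−A): 100=14  101=40  102=22  103=14  104=24

42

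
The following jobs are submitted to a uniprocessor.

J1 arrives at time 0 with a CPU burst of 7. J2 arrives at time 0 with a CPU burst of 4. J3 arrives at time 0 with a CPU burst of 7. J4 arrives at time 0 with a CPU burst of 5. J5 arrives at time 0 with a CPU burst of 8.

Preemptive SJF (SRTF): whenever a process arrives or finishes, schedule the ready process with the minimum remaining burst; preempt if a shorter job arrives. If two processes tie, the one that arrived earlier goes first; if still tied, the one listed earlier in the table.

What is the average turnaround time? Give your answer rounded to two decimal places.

Timeline: | J2 0-4 | J4 4-9 | J1 9-16 | J3 16-23 | J5 23-31 |
Completion: J1=16  J2=4  J3=23  J4=9  J5=31
Turnaround (C−A): J1=16  J2=4  J3=23  J4=9  J5=31
Turnaround times: J1=16, J2=4, J3=23, J4=9, J5=31
Average turnaround = (16+4+23+9+31) / 5 = 83/5 = 16.60

16.60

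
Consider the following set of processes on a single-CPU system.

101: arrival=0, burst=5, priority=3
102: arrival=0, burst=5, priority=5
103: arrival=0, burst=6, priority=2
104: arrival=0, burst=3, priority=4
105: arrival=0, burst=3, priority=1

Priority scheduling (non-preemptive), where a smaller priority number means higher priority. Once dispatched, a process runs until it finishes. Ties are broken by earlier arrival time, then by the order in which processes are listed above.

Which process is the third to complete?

101

Timeline: | 105 0-3 | 103 3-9 | 101 9-14 | 104 14-17 | 102 17-22 |
Completion: 101=14  102=22  103=9  104=17  105=3
Turnaround (C−A): 101=14  102=22  103=9  104=17  105=3
Finish order: 105 → 103 → 101 → 104 → 102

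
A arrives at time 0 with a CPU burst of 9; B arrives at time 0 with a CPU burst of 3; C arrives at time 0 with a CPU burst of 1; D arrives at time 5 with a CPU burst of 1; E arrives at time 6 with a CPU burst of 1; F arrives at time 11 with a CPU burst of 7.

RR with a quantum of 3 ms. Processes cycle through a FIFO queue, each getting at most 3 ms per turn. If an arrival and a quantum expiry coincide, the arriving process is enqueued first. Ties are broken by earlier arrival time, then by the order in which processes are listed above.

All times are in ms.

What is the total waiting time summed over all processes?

Schedule: | A 0-3 | B 3-6 | C 6-7 | A 7-10 | D 10-11 | E 11-12 | A 12-15 | F 15-22 |
Completion: A=15  B=6  C=7  D=11  E=12  F=22
Turnaround (C−A): A=15  B=6  C=7  D=6  E=6  F=11
Waiting = turnaround − burst: A=6, B=3, C=6, D=5, E=5, F=4
Total waiting = 6 + 3 + 6 + 5 + 5 + 4 = 29

29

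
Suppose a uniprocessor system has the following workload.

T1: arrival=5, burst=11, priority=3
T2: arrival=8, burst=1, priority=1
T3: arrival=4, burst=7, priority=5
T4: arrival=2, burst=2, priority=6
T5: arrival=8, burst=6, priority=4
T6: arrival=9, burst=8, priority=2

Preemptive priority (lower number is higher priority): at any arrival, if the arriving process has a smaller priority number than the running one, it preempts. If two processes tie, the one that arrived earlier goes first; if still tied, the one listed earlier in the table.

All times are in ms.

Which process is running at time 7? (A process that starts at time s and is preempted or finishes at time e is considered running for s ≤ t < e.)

T1

Schedule: | idle 0-2 | T4 2-4 | T3 4-5 | T1 5-8 | T2 8-9 | T6 9-17 | T1 17-25 | T5 25-31 | T3 31-37 |
Completion: T1=25  T2=9  T3=37  T4=4  T5=31  T6=17
Turnaround (C−A): T1=20  T2=1  T3=33  T4=2  T5=23  T6=8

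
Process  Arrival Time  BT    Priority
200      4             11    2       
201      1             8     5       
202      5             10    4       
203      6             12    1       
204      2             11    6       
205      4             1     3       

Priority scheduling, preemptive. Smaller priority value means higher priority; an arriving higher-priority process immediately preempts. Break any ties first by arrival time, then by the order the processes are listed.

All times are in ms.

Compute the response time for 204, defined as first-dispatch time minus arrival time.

41

Gantt: | idle 0-1 | 201 1-4 | 200 4-6 | 203 6-18 | 200 18-27 | 205 27-28 | 202 28-38 | 201 38-43 | 204 43-54 |
Completion: 200=27  201=43  202=38  203=18  204=54  205=28
Response(204) = first start − arrival = 43 − 2 = 41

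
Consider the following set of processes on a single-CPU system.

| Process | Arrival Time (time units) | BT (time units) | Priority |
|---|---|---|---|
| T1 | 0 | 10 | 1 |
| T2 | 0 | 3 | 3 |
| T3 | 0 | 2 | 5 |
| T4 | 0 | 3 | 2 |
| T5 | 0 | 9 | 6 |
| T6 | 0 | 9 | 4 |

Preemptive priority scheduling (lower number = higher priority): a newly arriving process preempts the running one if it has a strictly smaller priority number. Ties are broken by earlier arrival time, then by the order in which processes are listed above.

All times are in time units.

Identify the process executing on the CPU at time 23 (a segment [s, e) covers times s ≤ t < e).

T6

Schedule: | T1 0-10 | T4 10-13 | T2 13-16 | T6 16-25 | T3 25-27 | T5 27-36 |
Completion: T1=10  T2=16  T3=27  T4=13  T5=36  T6=25
Turnaround (C−A): T1=10  T2=16  T3=27  T4=13  T5=36  T6=25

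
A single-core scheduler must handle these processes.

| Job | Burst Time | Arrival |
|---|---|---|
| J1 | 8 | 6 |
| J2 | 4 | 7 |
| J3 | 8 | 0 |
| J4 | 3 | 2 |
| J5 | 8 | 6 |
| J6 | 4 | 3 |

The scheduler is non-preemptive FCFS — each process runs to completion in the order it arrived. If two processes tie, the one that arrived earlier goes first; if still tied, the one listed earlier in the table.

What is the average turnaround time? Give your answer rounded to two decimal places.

16.50

Gantt: | J3 0-8 | J4 8-11 | J6 11-15 | J1 15-23 | J5 23-31 | J2 31-35 |
Completion: J1=23  J2=35  J3=8  J4=11  J5=31  J6=15
Turnaround times: J1=17, J2=28, J3=8, J4=9, J5=25, J6=12
Average turnaround = (17+28+8+9+25+12) / 6 = 99/6 = 16.50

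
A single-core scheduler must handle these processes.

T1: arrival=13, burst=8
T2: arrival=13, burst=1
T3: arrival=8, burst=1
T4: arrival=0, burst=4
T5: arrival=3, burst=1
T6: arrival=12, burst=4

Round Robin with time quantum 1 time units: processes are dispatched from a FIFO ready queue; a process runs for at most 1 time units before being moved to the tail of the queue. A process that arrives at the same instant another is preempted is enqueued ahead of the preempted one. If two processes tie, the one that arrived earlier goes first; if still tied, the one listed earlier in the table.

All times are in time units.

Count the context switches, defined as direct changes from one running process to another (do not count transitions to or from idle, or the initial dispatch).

Timeline: | T4 0-3 | T5 3-4 | T4 4-5 | idle 5-8 | T3 8-9 | idle 9-12 | T6 12-13 | T1 13-14 | T2 14-15 | T6 15-16 | T1 16-17 | T6 17-18 | T1 18-19 | T6 19-20 | T1 20-25 |
Completion: T1=25  T2=15  T3=9  T4=5  T5=4  T6=20
Turnaround (C−A): T1=12  T2=2  T3=1  T4=5  T5=1  T6=8

10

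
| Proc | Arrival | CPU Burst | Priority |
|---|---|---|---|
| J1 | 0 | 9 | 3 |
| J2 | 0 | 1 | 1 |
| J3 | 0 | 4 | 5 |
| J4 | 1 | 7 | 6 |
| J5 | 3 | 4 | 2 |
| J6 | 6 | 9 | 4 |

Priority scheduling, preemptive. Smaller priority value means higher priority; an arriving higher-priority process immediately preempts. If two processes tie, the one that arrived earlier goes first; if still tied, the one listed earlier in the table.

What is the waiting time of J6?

Gantt: | J2 0-1 | J1 1-3 | J5 3-7 | J1 7-14 | J6 14-23 | J3 23-27 | J4 27-34 |
Completion: J1=14  J2=1  J3=27  J4=34  J5=7  J6=23
Turnaround (C−A): J1=14  J2=1  J3=27  J4=33  J5=4  J6=17
Waiting(J6) = turnaround − burst = 17 − 9 = 8

8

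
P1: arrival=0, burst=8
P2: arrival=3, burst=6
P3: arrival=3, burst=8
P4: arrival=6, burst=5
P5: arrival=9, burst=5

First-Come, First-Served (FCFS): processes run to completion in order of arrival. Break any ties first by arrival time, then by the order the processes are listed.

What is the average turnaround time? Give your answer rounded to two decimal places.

Schedule: | P1 0-8 | P2 8-14 | P3 14-22 | P4 22-27 | P5 27-32 |
Completion: P1=8  P2=14  P3=22  P4=27  P5=32
Turnaround times: P1=8, P2=11, P3=19, P4=21, P5=23
Average turnaround = (8+11+19+21+23) / 5 = 82/5 = 16.40

16.40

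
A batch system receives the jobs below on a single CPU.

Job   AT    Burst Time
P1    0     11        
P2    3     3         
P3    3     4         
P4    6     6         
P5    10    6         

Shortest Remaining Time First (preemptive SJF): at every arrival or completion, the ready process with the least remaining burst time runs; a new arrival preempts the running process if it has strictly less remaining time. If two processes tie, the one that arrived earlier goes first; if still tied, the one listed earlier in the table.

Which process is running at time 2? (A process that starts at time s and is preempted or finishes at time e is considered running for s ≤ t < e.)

Schedule: | P1 0-3 | P2 3-6 | P3 6-10 | P4 10-16 | P5 16-22 | P1 22-30 |
Completion: P1=30  P2=6  P3=10  P4=16  P5=22

P1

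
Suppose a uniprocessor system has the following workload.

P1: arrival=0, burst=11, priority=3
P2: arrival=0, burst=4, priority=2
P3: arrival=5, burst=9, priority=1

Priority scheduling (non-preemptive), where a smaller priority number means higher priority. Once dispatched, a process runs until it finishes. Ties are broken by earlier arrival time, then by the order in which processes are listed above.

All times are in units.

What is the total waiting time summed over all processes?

14

Schedule: | P2 0-4 | P1 4-15 | P3 15-24 |
Completion: P1=15  P2=4  P3=24
Turnaround (C−A): P1=15  P2=4  P3=19
Waiting = turnaround − burst: P1=4, P2=0, P3=10
Total waiting = 4 + 0 + 10 = 14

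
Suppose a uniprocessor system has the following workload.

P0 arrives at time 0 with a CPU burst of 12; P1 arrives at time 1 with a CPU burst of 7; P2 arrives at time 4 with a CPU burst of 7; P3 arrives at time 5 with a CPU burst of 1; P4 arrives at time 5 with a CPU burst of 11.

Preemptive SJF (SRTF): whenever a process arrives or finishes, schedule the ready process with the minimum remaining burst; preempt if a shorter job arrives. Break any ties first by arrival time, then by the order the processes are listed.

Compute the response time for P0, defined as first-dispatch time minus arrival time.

Gantt: | P0 0-1 | P1 1-5 | P3 5-6 | P1 6-9 | P2 9-16 | P0 16-27 | P4 27-38 |
Completion: P0=27  P1=9  P2=16  P3=6  P4=38
Turnaround (C−A): P0=27  P1=8  P2=12  P3=1  P4=33
Response(P0) = first start − arrival = 0 − 0 = 0

0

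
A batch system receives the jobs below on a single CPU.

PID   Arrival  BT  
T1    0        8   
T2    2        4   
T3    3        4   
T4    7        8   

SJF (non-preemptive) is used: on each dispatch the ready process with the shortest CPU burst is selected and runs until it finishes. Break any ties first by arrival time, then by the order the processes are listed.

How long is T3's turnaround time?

13

Timeline: | T1 0-8 | T2 8-12 | T3 12-16 | T4 16-24 |
Completion: T1=8  T2=12  T3=16  T4=24
Turnaround(T3) = completion − arrival = 16 − 3 = 13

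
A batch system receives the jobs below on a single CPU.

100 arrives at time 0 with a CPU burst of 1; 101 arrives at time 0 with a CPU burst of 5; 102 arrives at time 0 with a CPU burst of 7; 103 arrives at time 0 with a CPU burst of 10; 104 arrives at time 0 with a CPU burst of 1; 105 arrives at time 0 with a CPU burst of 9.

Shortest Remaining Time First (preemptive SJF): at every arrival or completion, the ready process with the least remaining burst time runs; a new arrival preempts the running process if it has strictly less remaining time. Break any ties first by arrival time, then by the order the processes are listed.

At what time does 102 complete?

14

Schedule: | 100 0-1 | 104 1-2 | 101 2-7 | 102 7-14 | 105 14-23 | 103 23-33 |
Completion: 100=1  101=7  102=14  103=33  104=2  105=23
Turnaround (C−A): 100=1  101=7  102=14  103=33  104=2  105=23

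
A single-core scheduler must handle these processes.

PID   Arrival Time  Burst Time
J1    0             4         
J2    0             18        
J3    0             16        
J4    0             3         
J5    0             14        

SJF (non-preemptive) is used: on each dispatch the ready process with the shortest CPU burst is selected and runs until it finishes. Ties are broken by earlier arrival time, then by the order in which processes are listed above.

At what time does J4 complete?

Timeline: | J4 0-3 | J1 3-7 | J5 7-21 | J3 21-37 | J2 37-55 |
Completion: J1=7  J2=55  J3=37  J4=3  J5=21

3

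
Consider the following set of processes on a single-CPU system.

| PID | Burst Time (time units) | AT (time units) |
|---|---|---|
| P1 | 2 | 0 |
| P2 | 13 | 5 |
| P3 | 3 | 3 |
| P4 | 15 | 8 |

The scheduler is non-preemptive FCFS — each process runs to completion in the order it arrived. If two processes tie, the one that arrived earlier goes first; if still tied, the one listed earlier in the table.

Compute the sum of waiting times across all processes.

Timeline: | P1 0-2 | idle 2-3 | P3 3-6 | P2 6-19 | P4 19-34 |
Completion: P1=2  P2=19  P3=6  P4=34
Turnaround (C−A): P1=2  P2=14  P3=3  P4=26
Waiting = turnaround − burst: P1=0, P2=1, P3=0, P4=11
Total waiting = 0 + 1 + 0 + 11 = 12

12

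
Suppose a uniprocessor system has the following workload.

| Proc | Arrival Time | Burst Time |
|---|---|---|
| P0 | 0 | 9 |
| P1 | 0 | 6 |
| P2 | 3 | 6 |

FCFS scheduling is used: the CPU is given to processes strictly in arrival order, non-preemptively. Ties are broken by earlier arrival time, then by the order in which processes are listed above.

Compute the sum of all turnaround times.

42

Schedule: | P0 0-9 | P1 9-15 | P2 15-21 |
Completion: P0=9  P1=15  P2=21
Turnaround (C−A): P0=9  P1=15  P2=18
Turnaround = completion − arrival: P0=9, P1=15, P2=18
Total turnaround = 9 + 15 + 18 = 42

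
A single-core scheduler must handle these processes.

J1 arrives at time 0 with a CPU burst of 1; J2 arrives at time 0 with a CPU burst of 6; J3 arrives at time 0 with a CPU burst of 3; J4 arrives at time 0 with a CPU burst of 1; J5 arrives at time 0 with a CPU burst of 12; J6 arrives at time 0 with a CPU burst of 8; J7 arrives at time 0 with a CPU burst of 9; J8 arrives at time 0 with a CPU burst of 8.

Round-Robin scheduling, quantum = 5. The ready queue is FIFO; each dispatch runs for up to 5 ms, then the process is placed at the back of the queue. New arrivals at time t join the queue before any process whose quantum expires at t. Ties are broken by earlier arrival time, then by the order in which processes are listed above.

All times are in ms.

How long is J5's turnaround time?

48

Timeline: | J1 0-1 | J2 1-6 | J3 6-9 | J4 9-10 | J5 10-15 | J6 15-20 | J7 20-25 | J8 25-30 | J2 30-31 | J5 31-36 | J6 36-39 | J7 39-43 | J8 43-46 | J5 46-48 |
Completion: J1=1  J2=31  J3=9  J4=10  J5=48  J6=39  J7=43  J8=46
Turnaround(J5) = completion − arrival = 48 − 0 = 48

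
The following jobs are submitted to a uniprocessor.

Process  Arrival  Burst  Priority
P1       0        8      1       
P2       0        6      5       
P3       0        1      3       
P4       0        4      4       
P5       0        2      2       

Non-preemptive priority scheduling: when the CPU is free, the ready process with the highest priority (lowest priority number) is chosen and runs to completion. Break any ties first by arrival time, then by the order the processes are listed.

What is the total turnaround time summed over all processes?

Schedule: | P1 0-8 | P5 8-10 | P3 10-11 | P4 11-15 | P2 15-21 |
Completion: P1=8  P2=21  P3=11  P4=15  P5=10
Turnaround = completion − arrival: P1=8, P2=21, P3=11, P4=15, P5=10
Total turnaround = 8 + 21 + 11 + 15 + 10 = 65

65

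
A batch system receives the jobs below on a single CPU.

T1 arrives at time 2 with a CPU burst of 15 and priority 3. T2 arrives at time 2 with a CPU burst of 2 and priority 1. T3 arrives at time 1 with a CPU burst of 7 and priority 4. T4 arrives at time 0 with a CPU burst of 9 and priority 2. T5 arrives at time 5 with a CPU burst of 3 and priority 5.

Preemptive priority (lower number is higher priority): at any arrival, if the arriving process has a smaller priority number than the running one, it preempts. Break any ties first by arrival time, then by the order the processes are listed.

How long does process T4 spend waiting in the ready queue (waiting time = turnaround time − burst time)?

Schedule: | T4 0-2 | T2 2-4 | T4 4-11 | T1 11-26 | T3 26-33 | T5 33-36 |
Completion: T1=26  T2=4  T3=33  T4=11  T5=36
Turnaround (C−A): T1=24  T2=2  T3=32  T4=11  T5=31
Waiting(T4) = turnaround − burst = 11 − 9 = 2

2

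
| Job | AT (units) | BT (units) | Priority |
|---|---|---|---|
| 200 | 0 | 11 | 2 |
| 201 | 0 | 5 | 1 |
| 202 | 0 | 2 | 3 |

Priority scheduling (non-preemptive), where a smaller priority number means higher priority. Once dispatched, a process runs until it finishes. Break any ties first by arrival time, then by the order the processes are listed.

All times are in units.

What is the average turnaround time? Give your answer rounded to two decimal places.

13.00

Timeline: | 201 0-5 | 200 5-16 | 202 16-18 |
Completion: 200=16  201=5  202=18
Turnaround (C−A): 200=16  201=5  202=18
Turnaround times: 200=16, 201=5, 202=18
Average turnaround = (16+5+18) / 3 = 39/3 = 13.00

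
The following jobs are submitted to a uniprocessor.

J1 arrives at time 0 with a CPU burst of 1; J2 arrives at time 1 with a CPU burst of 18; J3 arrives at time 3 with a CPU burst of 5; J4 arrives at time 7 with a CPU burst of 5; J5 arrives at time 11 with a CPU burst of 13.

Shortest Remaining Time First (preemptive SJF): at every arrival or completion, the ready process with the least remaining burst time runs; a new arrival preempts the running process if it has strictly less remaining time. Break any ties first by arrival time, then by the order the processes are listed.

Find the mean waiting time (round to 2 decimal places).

Gantt: | J1 0-1 | J2 1-3 | J3 3-8 | J4 8-13 | J5 13-26 | J2 26-42 |
Completion: J1=1  J2=42  J3=8  J4=13  J5=26
Turnaround (C−A): J1=1  J2=41  J3=5  J4=6  J5=15
Waiting times: J1=0, J2=23, J3=0, J4=1, J5=2
Average waiting = (0+23+0+1+2) / 5 = 26/5 = 5.20

5.20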